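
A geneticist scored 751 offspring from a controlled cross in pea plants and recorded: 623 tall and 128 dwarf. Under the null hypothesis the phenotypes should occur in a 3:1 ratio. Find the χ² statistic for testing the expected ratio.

The 3:1 ratio has 4 parts, so with N = 751 the expected counts are:
  tall: 751 × 3/4 = 563.25
  dwarf: 751 × 1/4 = 187.75
χ² = Σ (O − E)² / E
  tall: (623 − 563.25)² / 563.25 = 6.3383
  dwarf: (128 − 187.75)² / 187.75 = 19.0150
χ² = 6.3383 + 19.0150 = 25.3533 ≈ 25.353

25.353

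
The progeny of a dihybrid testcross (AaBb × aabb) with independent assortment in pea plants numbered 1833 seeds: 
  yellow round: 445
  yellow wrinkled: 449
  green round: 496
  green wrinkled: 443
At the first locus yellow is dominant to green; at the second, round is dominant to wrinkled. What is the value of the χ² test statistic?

4.187

A dihybrid testcross with independent assortment gives a 1:1:1:1 ratio.
Total ratio parts = 4. Expected numbers out of 1833:
  yellow round: 1833 × 1/4 = 458.25
  yellow wrinkled: 1833 × 1/4 = 458.25
  green round: 1833 × 1/4 = 458.25
  green wrinkled: 1833 × 1/4 = 458.25
χ² = Σ (O − E)² / E
  yellow round: (445 − 458.25)² / 458.25 = 0.3831
  yellow wrinkled: (449 − 458.25)² / 458.25 = 0.1867
  green round: (496 − 458.25)² / 458.25 = 3.1098
  green wrinkled: (443 − 458.25)² / 458.25 = 0.5075
χ² = 0.3831 + 0.1867 + 3.1098 + 0.5075 = 4.1871 ≈ 4.187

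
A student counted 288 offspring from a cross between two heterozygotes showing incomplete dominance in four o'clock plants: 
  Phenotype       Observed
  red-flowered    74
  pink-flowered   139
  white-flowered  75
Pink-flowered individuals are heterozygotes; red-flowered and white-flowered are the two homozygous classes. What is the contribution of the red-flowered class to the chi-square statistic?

0.056

With incomplete dominance, a heterozygote × heterozygote cross gives a 1:2:1 phenotypic ratio.
Expected counts for N = 288 under a 1:2:1 ratio (total parts = 4):
  red-flowered: 288 × 1/4 = 72
  pink-flowered: 288 × 2/4 = 144
  white-flowered: 288 × 1/4 = 72
Contribution of red-flowered: (74 − 72)² / 72 = 0.0556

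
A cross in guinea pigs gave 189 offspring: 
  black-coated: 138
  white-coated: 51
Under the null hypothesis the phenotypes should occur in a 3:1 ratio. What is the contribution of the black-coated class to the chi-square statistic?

0.099

Total ratio parts = 4. Expected numbers out of 189:
  black-coated: 189 × 3/4 = 141.75
  white-coated: 189 × 1/4 = 47.25
Contribution of black-coated: (138 − 141.75)² / 141.75 = 0.0992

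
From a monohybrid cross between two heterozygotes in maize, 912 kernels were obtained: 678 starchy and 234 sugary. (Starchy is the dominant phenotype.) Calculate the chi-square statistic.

For a monohybrid cross between heterozygotes with complete dominance, the expected phenotypic ratio is 3:1.
Expected counts for N = 912 under a 3:1 ratio (total parts = 4):
  starchy: 912 × 3/4 = 684
  sugary: 912 × 1/4 = 228
χ² = Σ (O − E)² / E
  starchy: (678 − 684)² / 684 = 0.0526
  sugary: (234 − 228)² / 228 = 0.1579
χ² = 0.0526 + 0.1579 = 0.2105 ≈ 0.211

0.211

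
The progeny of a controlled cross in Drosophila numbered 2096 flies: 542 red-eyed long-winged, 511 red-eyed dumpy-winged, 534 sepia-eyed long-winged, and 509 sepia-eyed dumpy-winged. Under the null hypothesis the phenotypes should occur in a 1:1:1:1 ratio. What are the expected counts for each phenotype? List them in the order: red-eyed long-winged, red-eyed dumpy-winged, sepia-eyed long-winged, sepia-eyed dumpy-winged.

524, 524, 524, 524

Expected counts for N = 2096 under a 1:1:1:1 ratio (total parts = 4):
  red-eyed long-winged: 2096 × 1/4 = 524
  red-eyed dumpy-winged: 2096 × 1/4 = 524
  sepia-eyed long-winged: 2096 × 1/4 = 524
  sepia-eyed dumpy-winged: 2096 × 1/4 = 524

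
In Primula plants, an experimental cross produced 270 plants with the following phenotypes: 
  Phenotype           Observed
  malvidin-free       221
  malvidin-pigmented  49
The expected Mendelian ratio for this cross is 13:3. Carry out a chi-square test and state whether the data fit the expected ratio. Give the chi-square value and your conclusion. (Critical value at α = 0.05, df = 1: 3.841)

Under the 13:3 hypothesis (Σ ratio = 16, N = 270):
  malvidin-free: 270 × 13/16 = 219.375
  malvidin-pigmented: 270 × 3/16 = 50.625
χ² = Σ (O − E)² / E
  malvidin-free: (221 − 219.375)² / 219.375 = 0.0120
  malvidin-pigmented: (49 − 50.625)² / 50.625 = 0.0522
χ² = 0.0120 + 0.0522 = 0.0642 ≈ 0.064
Degrees of freedom = 2 − 1 = 1; critical value at α = 0.05 is 3.841.
Since 0.064 < 3.841, we fail to reject the null hypothesis — the data are consistent with the 13:3 ratio.

0.064; consistent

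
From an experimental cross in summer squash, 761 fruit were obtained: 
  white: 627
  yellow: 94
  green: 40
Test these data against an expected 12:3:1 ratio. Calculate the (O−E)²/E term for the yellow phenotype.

16.613

Total ratio parts = 16. Expected numbers out of 761:
  white: 761 × 12/16 = 570.75
  yellow: 761 × 3/16 = 142.6875
  green: 761 × 1/16 = 47.5625
Contribution of yellow: (94 − 142.6875)² / 142.6875 = 16.6130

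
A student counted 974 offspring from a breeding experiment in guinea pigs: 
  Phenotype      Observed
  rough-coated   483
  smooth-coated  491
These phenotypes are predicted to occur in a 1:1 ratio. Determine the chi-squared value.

Expected counts for N = 974 under a 1:1 ratio (total parts = 2):
  rough-coated: 974 × 1/2 = 487
  smooth-coated: 974 × 1/2 = 487
χ² = Σ (O − E)² / E
  rough-coated: (483 − 487)² / 487 = 0.0329
  smooth-coated: (491 − 487)² / 487 = 0.0329
χ² = 0.0329 + 0.0329 = 0.0658 ≈ 0.066

0.066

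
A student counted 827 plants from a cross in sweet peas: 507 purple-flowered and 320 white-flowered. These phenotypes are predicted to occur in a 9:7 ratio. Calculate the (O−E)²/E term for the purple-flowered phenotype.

3.758

Total ratio parts = 16. Expected numbers out of 827:
  purple-flowered: 827 × 9/16 = 465.1875
  white-flowered: 827 × 7/16 = 361.8125
Contribution of purple-flowered: (507 − 465.1875)² / 465.1875 = 3.7582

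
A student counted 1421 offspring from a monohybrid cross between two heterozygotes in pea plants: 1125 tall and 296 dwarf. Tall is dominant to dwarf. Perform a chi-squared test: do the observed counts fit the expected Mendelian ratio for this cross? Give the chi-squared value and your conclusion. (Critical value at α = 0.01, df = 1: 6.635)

13.176; not consistent

For a monohybrid cross between heterozygotes with complete dominance, the expected phenotypic ratio is 3:1.
Expected counts for N = 1421 under a 3:1 ratio (total parts = 4):
  tall: 1421 × 3/4 = 1065.75
  dwarf: 1421 × 1/4 = 355.25
χ² = Σ (O − E)² / E
  tall: (1125 − 1065.75)² / 1065.75 = 3.2940
  dwarf: (296 − 355.25)² / 355.25 = 9.8819
χ² = 3.2940 + 9.8819 = 13.1759 ≈ 13.176
Degrees of freedom = 2 − 1 = 1; critical value at α = 0.01 is 6.635.
Since 13.176 > 6.635, we reject the null hypothesis — the data do not fit the 3:1 ratio.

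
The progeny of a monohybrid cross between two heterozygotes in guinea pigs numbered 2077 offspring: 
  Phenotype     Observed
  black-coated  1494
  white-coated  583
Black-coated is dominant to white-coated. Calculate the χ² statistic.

For a monohybrid cross between heterozygotes with complete dominance, the expected phenotypic ratio is 3:1.
Under the 3:1 hypothesis (Σ ratio = 4, N = 2077):
  black-coated: 2077 × 3/4 = 1557.75
  white-coated: 2077 × 1/4 = 519.25
χ² = Σ (O − E)² / E
  black-coated: (1494 − 1557.75)² / 1557.75 = 2.6089
  white-coated: (583 − 519.25)² / 519.25 = 7.8268
χ² = 2.6089 + 7.8268 = 10.4357 ≈ 10.436

10.436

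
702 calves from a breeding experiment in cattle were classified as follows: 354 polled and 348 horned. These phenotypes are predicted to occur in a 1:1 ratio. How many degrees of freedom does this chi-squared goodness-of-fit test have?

A goodness-of-fit test with 2 phenotype classes has df = 2 − 1 = 1.

1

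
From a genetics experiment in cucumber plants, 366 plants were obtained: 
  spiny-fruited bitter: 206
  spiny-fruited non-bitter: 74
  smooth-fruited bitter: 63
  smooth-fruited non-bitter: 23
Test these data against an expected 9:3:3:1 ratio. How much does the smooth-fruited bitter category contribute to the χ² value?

0.461

The 9:3:3:1 ratio has 16 parts, so with N = 366 the expected counts are:
  spiny-fruited bitter: 366 × 9/16 = 205.875
  spiny-fruited non-bitter: 366 × 3/16 = 68.625
  smooth-fruited bitter: 366 × 3/16 = 68.625
  smooth-fruited non-bitter: 366 × 1/16 = 22.875
Contribution of smooth-fruited bitter: (63 − 68.625)² / 68.625 = 0.4611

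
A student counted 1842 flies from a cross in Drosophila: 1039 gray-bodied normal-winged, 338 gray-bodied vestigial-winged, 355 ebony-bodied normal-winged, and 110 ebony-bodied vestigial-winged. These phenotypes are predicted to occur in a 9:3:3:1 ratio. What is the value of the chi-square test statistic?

0.662

The 9:3:3:1 ratio has 16 parts, so with N = 1842 the expected counts are:
  gray-bodied normal-winged: 1842 × 9/16 = 1036.125
  gray-bodied vestigial-winged: 1842 × 3/16 = 345.375
  ebony-bodied normal-winged: 1842 × 3/16 = 345.375
  ebony-bodied vestigial-winged: 1842 × 1/16 = 115.125
χ² = Σ (O − E)² / E
  gray-bodied normal-winged: (1039 − 1036.125)² / 1036.125 = 0.0080
  gray-bodied vestigial-winged: (338 − 345.375)² / 345.375 = 0.1575
  ebony-bodied normal-winged: (355 − 345.375)² / 345.375 = 0.2682
  ebony-bodied vestigial-winged: (110 − 115.125)² / 115.125 = 0.2281
χ² = 0.0080 + 0.1575 + 0.2682 + 0.2281 = 0.6618 ≈ 0.662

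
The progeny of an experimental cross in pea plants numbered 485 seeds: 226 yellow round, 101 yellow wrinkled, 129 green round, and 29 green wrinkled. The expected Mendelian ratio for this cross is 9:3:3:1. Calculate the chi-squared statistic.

25.134

Expected counts for N = 485 under a 9:3:3:1 ratio (total parts = 16):
  yellow round: 485 × 9/16 = 272.8125
  yellow wrinkled: 485 × 3/16 = 90.9375
  green round: 485 × 3/16 = 90.9375
  green wrinkled: 485 × 1/16 = 30.3125
χ² = Σ (O − E)² / E
  yellow round: (226 − 272.8125)² / 272.8125 = 8.0327
  yellow wrinkled: (101 − 90.9375)² / 90.9375 = 1.1134
  green round: (129 − 90.9375)² / 90.9375 = 15.9313
  green wrinkled: (29 − 30.3125)² / 30.3125 = 0.0568
χ² = 8.0327 + 1.1134 + 15.9313 + 0.0568 = 25.1342 ≈ 25.134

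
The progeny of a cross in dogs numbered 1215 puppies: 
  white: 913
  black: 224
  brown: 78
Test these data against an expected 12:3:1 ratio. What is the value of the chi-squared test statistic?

0.123

The 12:3:1 ratio has 16 parts, so with N = 1215 the expected counts are:
  white: 1215 × 12/16 = 911.25
  black: 1215 × 3/16 = 227.8125
  brown: 1215 × 1/16 = 75.9375
χ² = Σ (O − E)² / E
  white: (913 − 911.25)² / 911.25 = 0.0034
  black: (224 − 227.8125)² / 227.8125 = 0.0638
  brown: (78 − 75.9375)² / 75.9375 = 0.0560
χ² = 0.0034 + 0.0638 + 0.0560 = 0.1232 ≈ 0.123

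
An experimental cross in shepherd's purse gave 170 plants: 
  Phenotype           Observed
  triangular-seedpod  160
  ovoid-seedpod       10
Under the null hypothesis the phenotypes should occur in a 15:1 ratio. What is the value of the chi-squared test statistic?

0.039

Total ratio parts = 16. Expected numbers out of 170:
  triangular-seedpod: 170 × 15/16 = 159.375
  ovoid-seedpod: 170 × 1/16 = 10.625
χ² = Σ (O − E)² / E
  triangular-seedpod: (160 − 159.375)² / 159.375 = 0.0025
  ovoid-seedpod: (10 − 10.625)² / 10.625 = 0.0368
χ² = 0.0025 + 0.0368 = 0.0393 ≈ 0.039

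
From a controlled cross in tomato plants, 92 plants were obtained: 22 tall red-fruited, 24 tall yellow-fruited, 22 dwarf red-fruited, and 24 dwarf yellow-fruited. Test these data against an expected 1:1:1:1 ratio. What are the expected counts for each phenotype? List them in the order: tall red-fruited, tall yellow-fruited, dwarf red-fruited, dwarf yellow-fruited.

Under the 1:1:1:1 hypothesis (Σ ratio = 4, N = 92):
  tall red-fruited: 92 × 1/4 = 23
  tall yellow-fruited: 92 × 1/4 = 23
  dwarf red-fruited: 92 × 1/4 = 23
  dwarf yellow-fruited: 92 × 1/4 = 23

23, 23, 23, 23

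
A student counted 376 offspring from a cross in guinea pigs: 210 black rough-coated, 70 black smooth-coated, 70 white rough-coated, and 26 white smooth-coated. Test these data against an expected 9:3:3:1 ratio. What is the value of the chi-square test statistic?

0.284

Expected counts for N = 376 under a 9:3:3:1 ratio (total parts = 16):
  black rough-coated: 376 × 9/16 = 211.5
  black smooth-coated: 376 × 3/16 = 70.5
  white rough-coated: 376 × 3/16 = 70.5
  white smooth-coated: 376 × 1/16 = 23.5
χ² = Σ (O − E)² / E
  black rough-coated: (210 − 211.5)² / 211.5 = 0.0106
  black smooth-coated: (70 − 70.5)² / 70.5 = 0.0035
  white rough-coated: (70 − 70.5)² / 70.5 = 0.0035
  white smooth-coated: (26 − 23.5)² / 23.5 = 0.2660
χ² = 0.0106 + 0.0035 + 0.0035 + 0.2660 = 0.2836 ≈ 0.284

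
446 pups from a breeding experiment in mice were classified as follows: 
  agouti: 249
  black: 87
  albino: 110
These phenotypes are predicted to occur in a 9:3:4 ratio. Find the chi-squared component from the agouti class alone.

Under the 9:3:4 hypothesis (Σ ratio = 16, N = 446):
  agouti: 446 × 9/16 = 250.875
  black: 446 × 3/16 = 83.625
  albino: 446 × 4/16 = 111.5
Contribution of agouti: (249 − 250.875)² / 250.875 = 0.0140

0.014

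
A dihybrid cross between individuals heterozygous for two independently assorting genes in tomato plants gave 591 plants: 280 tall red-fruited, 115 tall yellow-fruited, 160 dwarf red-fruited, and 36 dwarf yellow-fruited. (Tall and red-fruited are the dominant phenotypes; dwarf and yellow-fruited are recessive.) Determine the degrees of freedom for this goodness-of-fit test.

3

A dihybrid F₂ with independent assortment and complete dominance at both loci gives a 9:3:3:1 phenotypic ratio.
A goodness-of-fit test with 4 phenotype classes has df = 4 − 1 = 3.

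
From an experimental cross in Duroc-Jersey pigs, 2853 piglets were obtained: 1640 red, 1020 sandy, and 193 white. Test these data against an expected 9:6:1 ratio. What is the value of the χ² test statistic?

4.306

Total ratio parts = 16. Expected numbers out of 2853:
  red: 2853 × 9/16 = 1604.8125
  sandy: 2853 × 6/16 = 1069.875
  white: 2853 × 1/16 = 178.3125
χ² = Σ (O − E)² / E
  red: (1640 − 1604.8125)² / 1604.8125 = 0.7715
  sandy: (1020 − 1069.875)² / 1069.875 = 2.3251
  white: (193 − 178.3125)² / 178.3125 = 1.2098
χ² = 0.7715 + 2.3251 + 1.2098 = 4.3064 ≈ 4.306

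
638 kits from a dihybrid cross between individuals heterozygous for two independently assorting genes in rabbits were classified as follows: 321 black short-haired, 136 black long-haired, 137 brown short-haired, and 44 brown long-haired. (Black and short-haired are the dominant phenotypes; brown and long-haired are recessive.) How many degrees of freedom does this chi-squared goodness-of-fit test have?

3

A dihybrid F₂ with independent assortment and complete dominance at both loci gives a 9:3:3:1 phenotypic ratio.
A goodness-of-fit test with 4 phenotype classes has df = 4 − 1 = 3.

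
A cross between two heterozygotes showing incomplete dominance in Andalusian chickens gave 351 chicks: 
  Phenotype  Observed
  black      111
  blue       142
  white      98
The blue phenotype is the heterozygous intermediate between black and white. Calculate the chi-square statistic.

With incomplete dominance, a heterozygote × heterozygote cross gives a 1:2:1 phenotypic ratio.
Under the 1:2:1 hypothesis (Σ ratio = 4, N = 351):
  black: 351 × 1/4 = 87.75
  blue: 351 × 2/4 = 175.5
  white: 351 × 1/4 = 87.75
χ² = Σ (O − E)² / E
  black: (111 − 87.75)² / 87.75 = 6.1603
  blue: (142 − 175.5)² / 175.5 = 6.3946
  white: (98 − 87.75)² / 87.75 = 1.1973
χ² = 6.1603 + 6.3946 + 1.1973 = 13.7522 ≈ 13.752

13.752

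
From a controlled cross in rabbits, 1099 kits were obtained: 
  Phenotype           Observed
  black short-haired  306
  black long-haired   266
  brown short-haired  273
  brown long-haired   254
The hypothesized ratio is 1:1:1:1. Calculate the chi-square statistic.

5.411

Total ratio parts = 4. Expected numbers out of 1099:
  black short-haired: 1099 × 1/4 = 274.75
  black long-haired: 1099 × 1/4 = 274.75
  brown short-haired: 1099 × 1/4 = 274.75
  brown long-haired: 1099 × 1/4 = 274.75
χ² = Σ (O − E)² / E
  black short-haired: (306 − 274.75)² / 274.75 = 3.5544
  black long-haired: (266 − 274.75)² / 274.75 = 0.2787
  brown short-haired: (273 − 274.75)² / 274.75 = 0.0111
  brown long-haired: (254 − 274.75)² / 274.75 = 1.5671
χ² = 3.5544 + 0.2787 + 0.0111 + 1.5671 = 5.4113 ≈ 5.411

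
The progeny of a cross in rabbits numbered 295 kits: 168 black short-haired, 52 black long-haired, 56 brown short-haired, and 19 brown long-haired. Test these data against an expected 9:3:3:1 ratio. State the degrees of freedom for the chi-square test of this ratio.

A goodness-of-fit test with 4 phenotype classes has df = 4 − 1 = 3.

3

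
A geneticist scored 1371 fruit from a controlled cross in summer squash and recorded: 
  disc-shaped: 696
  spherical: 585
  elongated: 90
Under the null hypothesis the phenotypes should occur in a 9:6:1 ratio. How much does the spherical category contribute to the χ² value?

The 9:6:1 ratio has 16 parts, so with N = 1371 the expected counts are:
  disc-shaped: 1371 × 9/16 = 771.1875
  spherical: 1371 × 6/16 = 514.125
  elongated: 1371 × 1/16 = 85.6875
Contribution of spherical: (585 − 514.125)² / 514.125 = 9.7705

9.771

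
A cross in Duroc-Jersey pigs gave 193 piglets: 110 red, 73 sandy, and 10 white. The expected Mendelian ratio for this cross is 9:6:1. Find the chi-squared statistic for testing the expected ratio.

0.377

The 9:6:1 ratio has 16 parts, so with N = 193 the expected counts are:
  red: 193 × 9/16 = 108.5625
  sandy: 193 × 6/16 = 72.375
  white: 193 × 1/16 = 12.0625
χ² = Σ (O − E)² / E
  red: (110 − 108.5625)² / 108.5625 = 0.0190
  sandy: (73 − 72.375)² / 72.375 = 0.0054
  white: (10 − 12.0625)² / 12.0625 = 0.3527
χ² = 0.0190 + 0.0054 + 0.3527 = 0.3771 ≈ 0.377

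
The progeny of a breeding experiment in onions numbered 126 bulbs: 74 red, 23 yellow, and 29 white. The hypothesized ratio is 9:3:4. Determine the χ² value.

0.353

The 9:3:4 ratio has 16 parts, so with N = 126 the expected counts are:
  red: 126 × 9/16 = 70.875
  yellow: 126 × 3/16 = 23.625
  white: 126 × 4/16 = 31.5
χ² = Σ (O − E)² / E
  red: (74 − 70.875)² / 70.875 = 0.1378
  yellow: (23 − 23.625)² / 23.625 = 0.0165
  white: (29 − 31.5)² / 31.5 = 0.1984
χ² = 0.1378 + 0.0165 + 0.1984 = 0.3527 ≈ 0.353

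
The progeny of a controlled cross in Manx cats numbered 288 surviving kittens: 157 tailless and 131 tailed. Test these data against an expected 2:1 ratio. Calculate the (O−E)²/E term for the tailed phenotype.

12.760

Expected counts for N = 288 under a 2:1 ratio (total parts = 3):
  tailless: 288 × 2/3 = 192
  tailed: 288 × 1/3 = 96
Contribution of tailed: (131 − 96)² / 96 = 12.7604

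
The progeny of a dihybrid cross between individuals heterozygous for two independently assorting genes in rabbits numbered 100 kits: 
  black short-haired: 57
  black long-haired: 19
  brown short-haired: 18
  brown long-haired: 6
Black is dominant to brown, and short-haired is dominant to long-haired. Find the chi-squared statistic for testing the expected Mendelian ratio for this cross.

A dihybrid F₂ with independent assortment and complete dominance at both loci gives a 9:3:3:1 phenotypic ratio.
Under the 9:3:3:1 hypothesis (Σ ratio = 16, N = 100):
  black short-haired: 100 × 9/16 = 56.25
  black long-haired: 100 × 3/16 = 18.75
  brown short-haired: 100 × 3/16 = 18.75
  brown long-haired: 100 × 1/16 = 6.25
χ² = Σ (O − E)² / E
  black short-haired: (57 − 56.25)² / 56.25 = 0.0100
  black long-haired: (19 − 18.75)² / 18.75 = 0.0033
  brown short-haired: (18 − 18.75)² / 18.75 = 0.0300
  brown long-haired: (6 − 6.25)² / 6.25 = 0.0100
χ² = 0.0100 + 0.0033 + 0.0300 + 0.0100 = 0.0533 ≈ 0.053

0.053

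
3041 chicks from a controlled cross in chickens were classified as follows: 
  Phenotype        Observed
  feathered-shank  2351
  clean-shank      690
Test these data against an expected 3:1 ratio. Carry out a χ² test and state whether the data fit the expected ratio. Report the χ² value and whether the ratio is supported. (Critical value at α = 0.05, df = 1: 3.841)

Expected counts for N = 3041 under a 3:1 ratio (total parts = 4):
  feathered-shank: 3041 × 3/4 = 2280.75
  clean-shank: 3041 × 1/4 = 760.25
χ² = Σ (O − E)² / E
  feathered-shank: (2351 − 2280.75)² / 2280.75 = 2.1638
  clean-shank: (690 − 760.25)² / 760.25 = 6.4914
χ² = 2.1638 + 6.4914 = 8.6552 ≈ 8.655
Degrees of freedom = 2 − 1 = 1; critical value at α = 0.05 is 3.841.
Since 8.655 > 3.841, we reject the null hypothesis — the data do not fit the 3:1 ratio.

8.655; not consistent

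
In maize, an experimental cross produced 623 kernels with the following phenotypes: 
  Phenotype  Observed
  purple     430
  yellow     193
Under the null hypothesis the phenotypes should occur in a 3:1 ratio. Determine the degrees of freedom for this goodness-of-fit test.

1

A goodness-of-fit test with 2 phenotype classes has df = 2 − 1 = 1.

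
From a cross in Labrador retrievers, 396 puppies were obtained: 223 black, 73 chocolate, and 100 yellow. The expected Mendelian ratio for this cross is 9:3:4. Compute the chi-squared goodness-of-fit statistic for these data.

0.031

The 9:3:4 ratio has 16 parts, so with N = 396 the expected counts are:
  black: 396 × 9/16 = 222.75
  chocolate: 396 × 3/16 = 74.25
  yellow: 396 × 4/16 = 99
χ² = Σ (O − E)² / E
  black: (223 − 222.75)² / 222.75 = 0.0003
  chocolate: (73 − 74.25)² / 74.25 = 0.0210
  yellow: (100 − 99)² / 99 = 0.0101
χ² = 0.0003 + 0.0210 + 0.0101 = 0.0314 ≈ 0.031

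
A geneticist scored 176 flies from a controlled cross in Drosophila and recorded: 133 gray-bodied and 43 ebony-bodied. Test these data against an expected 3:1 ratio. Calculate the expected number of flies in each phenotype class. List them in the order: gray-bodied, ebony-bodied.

The 3:1 ratio has 4 parts, so with N = 176 the expected counts are:
  gray-bodied: 176 × 3/4 = 132
  ebony-bodied: 176 × 1/4 = 44

132, 44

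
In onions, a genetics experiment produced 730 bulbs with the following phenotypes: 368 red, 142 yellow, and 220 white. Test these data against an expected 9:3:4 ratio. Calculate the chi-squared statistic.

12.322

Total ratio parts = 16. Expected numbers out of 730:
  red: 730 × 9/16 = 410.625
  yellow: 730 × 3/16 = 136.875
  white: 730 × 4/16 = 182.5
χ² = Σ (O − E)² / E
  red: (368 − 410.625)² / 410.625 = 4.4247
  yellow: (142 − 136.875)² / 136.875 = 0.1919
  white: (220 − 182.5)² / 182.5 = 7.7055
χ² = 4.4247 + 0.1919 + 7.7055 = 12.3221 ≈ 12.322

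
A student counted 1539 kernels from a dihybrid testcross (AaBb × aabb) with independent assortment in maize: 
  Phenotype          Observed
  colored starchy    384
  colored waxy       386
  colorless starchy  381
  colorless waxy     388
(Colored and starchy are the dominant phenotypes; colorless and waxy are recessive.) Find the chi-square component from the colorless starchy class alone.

A dihybrid testcross with independent assortment gives a 1:1:1:1 ratio.
The 1:1:1:1 ratio has 4 parts, so with N = 1539 the expected counts are:
  colored starchy: 1539 × 1/4 = 384.75
  colored waxy: 1539 × 1/4 = 384.75
  colorless starchy: 1539 × 1/4 = 384.75
  colorless waxy: 1539 × 1/4 = 384.75
Contribution of colorless starchy: (381 − 384.75)² / 384.75 = 0.0365

0.037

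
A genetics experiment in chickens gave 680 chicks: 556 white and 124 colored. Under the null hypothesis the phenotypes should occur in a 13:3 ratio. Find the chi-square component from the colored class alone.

0.096

The 13:3 ratio has 16 parts, so with N = 680 the expected counts are:
  white: 680 × 13/16 = 552.5
  colored: 680 × 3/16 = 127.5
Contribution of colored: (124 − 127.5)² / 127.5 = 0.0961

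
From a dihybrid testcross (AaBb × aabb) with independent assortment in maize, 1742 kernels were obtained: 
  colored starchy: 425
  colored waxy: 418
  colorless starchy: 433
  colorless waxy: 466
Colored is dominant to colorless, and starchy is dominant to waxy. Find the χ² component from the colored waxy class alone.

0.703

A dihybrid testcross with independent assortment gives a 1:1:1:1 ratio.
Expected counts for N = 1742 under a 1:1:1:1 ratio (total parts = 4):
  colored starchy: 1742 × 1/4 = 435.5
  colored waxy: 1742 × 1/4 = 435.5
  colorless starchy: 1742 × 1/4 = 435.5
  colorless waxy: 1742 × 1/4 = 435.5
Contribution of colored waxy: (418 − 435.5)² / 435.5 = 0.7032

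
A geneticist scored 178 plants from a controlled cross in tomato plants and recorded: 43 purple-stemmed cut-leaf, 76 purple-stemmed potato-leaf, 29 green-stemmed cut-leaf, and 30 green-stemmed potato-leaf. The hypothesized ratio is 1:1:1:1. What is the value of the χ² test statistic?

32.472

The 1:1:1:1 ratio has 4 parts, so with N = 178 the expected counts are:
  purple-stemmed cut-leaf: 178 × 1/4 = 44.5
  purple-stemmed potato-leaf: 178 × 1/4 = 44.5
  green-stemmed cut-leaf: 178 × 1/4 = 44.5
  green-stemmed potato-leaf: 178 × 1/4 = 44.5
χ² = Σ (O − E)² / E
  purple-stemmed cut-leaf: (43 − 44.5)² / 44.5 = 0.0506
  purple-stemmed potato-leaf: (76 − 44.5)² / 44.5 = 22.2978
  green-stemmed cut-leaf: (29 − 44.5)² / 44.5 = 5.3989
  green-stemmed potato-leaf: (30 − 44.5)² / 44.5 = 4.7247
χ² = 0.0506 + 22.2978 + 5.3989 + 4.7247 = 32.472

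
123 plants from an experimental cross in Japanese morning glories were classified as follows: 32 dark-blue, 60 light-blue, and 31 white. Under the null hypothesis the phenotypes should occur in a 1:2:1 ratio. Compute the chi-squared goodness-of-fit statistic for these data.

0.089

Expected counts for N = 123 under a 1:2:1 ratio (total parts = 4):
  dark-blue: 123 × 1/4 = 30.75
  light-blue: 123 × 2/4 = 61.5
  white: 123 × 1/4 = 30.75
χ² = Σ (O − E)² / E
  dark-blue: (32 − 30.75)² / 30.75 = 0.0508
  light-blue: (60 − 61.5)² / 61.5 = 0.0366
  white: (31 − 30.75)² / 30.75 = 0.0020
χ² = 0.0508 + 0.0366 + 0.0020 = 0.0894 ≈ 0.089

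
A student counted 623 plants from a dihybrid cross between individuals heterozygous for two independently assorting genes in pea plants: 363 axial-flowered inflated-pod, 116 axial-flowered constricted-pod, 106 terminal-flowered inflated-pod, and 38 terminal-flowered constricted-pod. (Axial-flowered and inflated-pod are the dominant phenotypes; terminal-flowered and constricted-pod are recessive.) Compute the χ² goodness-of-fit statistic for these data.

A dihybrid F₂ with independent assortment and complete dominance at both loci gives a 9:3:3:1 phenotypic ratio.
Total ratio parts = 16. Expected numbers out of 623:
  axial-flowered inflated-pod: 623 × 9/16 = 350.4375
  axial-flowered constricted-pod: 623 × 3/16 = 116.8125
  terminal-flowered inflated-pod: 623 × 3/16 = 116.8125
  terminal-flowered constricted-pod: 623 × 1/16 = 38.9375
χ² = Σ (O − E)² / E
  axial-flowered inflated-pod: (363 − 350.4375)² / 350.4375 = 0.4503
  axial-flowered constricted-pod: (116 − 116.8125)² / 116.8125 = 0.0057
  terminal-flowered inflated-pod: (106 − 116.8125)² / 116.8125 = 1.0008
  terminal-flowered constricted-pod: (38 − 38.9375)² / 38.9375 = 0.0226
χ² = 0.4503 + 0.0057 + 1.0008 + 0.0226 = 1.4794 ≈ 1.479

1.479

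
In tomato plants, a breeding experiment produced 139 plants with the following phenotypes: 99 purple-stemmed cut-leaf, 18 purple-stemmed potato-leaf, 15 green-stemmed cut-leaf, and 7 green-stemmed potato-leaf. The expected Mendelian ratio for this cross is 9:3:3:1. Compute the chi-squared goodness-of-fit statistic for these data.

13.058

Under the 9:3:3:1 hypothesis (Σ ratio = 16, N = 139):
  purple-stemmed cut-leaf: 139 × 9/16 = 78.1875
  purple-stemmed potato-leaf: 139 × 3/16 = 26.0625
  green-stemmed cut-leaf: 139 × 3/16 = 26.0625
  green-stemmed potato-leaf: 139 × 1/16 = 8.6875
χ² = Σ (O − E)² / E
  purple-stemmed cut-leaf: (99 − 78.1875)² / 78.1875 = 5.5400
  purple-stemmed potato-leaf: (18 − 26.0625)² / 26.0625 = 2.4942
  green-stemmed cut-leaf: (15 − 26.0625)² / 26.0625 = 4.6956
  green-stemmed potato-leaf: (7 − 8.6875)² / 8.6875 = 0.3278
χ² = 5.5400 + 2.4942 + 4.6956 + 0.3278 = 13.0576 ≈ 13.058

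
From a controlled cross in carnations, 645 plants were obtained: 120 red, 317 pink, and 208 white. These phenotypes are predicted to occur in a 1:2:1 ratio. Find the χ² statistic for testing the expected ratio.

Total ratio parts = 4. Expected numbers out of 645:
  red: 645 × 1/4 = 161.25
  pink: 645 × 2/4 = 322.5
  white: 645 × 1/4 = 161.25
χ² = Σ (O − E)² / E
  red: (120 − 161.25)² / 161.25 = 10.5523
  pink: (317 − 322.5)² / 322.5 = 0.0938
  white: (208 − 161.25)² / 161.25 = 13.5539
χ² = 10.5523 + 0.0938 + 13.5539 = 24.200

24.200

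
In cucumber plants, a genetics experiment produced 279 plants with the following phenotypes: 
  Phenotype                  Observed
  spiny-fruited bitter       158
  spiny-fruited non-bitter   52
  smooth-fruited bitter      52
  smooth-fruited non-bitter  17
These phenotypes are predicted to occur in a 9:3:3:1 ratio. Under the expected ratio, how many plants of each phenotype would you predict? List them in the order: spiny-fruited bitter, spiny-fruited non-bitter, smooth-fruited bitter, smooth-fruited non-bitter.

Total ratio parts = 16. Expected numbers out of 279:
  spiny-fruited bitter: 279 × 9/16 = 156.9375
  spiny-fruited non-bitter: 279 × 3/16 = 52.3125
  smooth-fruited bitter: 279 × 3/16 = 52.3125
  smooth-fruited non-bitter: 279 × 1/16 = 17.4375

156.9375, 52.3125, 52.3125, 17.4375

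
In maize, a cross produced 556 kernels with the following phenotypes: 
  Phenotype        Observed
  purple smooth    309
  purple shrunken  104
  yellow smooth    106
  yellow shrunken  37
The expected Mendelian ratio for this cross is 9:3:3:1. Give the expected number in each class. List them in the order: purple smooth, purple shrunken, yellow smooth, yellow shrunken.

Under the 9:3:3:1 hypothesis (Σ ratio = 16, N = 556):
  purple smooth: 556 × 9/16 = 312.75
  purple shrunken: 556 × 3/16 = 104.25
  yellow smooth: 556 × 3/16 = 104.25
  yellow shrunken: 556 × 1/16 = 34.75

312.75, 104.25, 104.25, 34.75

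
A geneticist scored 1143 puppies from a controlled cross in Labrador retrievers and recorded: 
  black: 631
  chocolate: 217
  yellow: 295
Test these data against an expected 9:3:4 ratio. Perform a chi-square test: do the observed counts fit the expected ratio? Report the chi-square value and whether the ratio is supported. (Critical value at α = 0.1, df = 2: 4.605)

0.555; consistent

The 9:3:4 ratio has 16 parts, so with N = 1143 the expected counts are:
  black: 1143 × 9/16 = 642.9375
  chocolate: 1143 × 3/16 = 214.3125
  yellow: 1143 × 4/16 = 285.75
χ² = Σ (O − E)² / E
  black: (631 − 642.9375)² / 642.9375 = 0.2216
  chocolate: (217 − 214.3125)² / 214.3125 = 0.0337
  yellow: (295 − 285.75)² / 285.75 = 0.2994
χ² = 0.2216 + 0.0337 + 0.2994 = 0.5547 ≈ 0.555
Degrees of freedom = 3 − 1 = 2; critical value at α = 0.1 is 4.605.
Since 0.555 < 4.605, we fail to reject the null hypothesis — the data are consistent with the 9:3:4 ratio.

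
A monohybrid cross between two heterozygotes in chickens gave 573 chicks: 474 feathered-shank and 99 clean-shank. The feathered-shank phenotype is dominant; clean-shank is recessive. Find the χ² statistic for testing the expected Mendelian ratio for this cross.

18.225

For a monohybrid cross between heterozygotes with complete dominance, the expected phenotypic ratio is 3:1.
Under the 3:1 hypothesis (Σ ratio = 4, N = 573):
  feathered-shank: 573 × 3/4 = 429.75
  clean-shank: 573 × 1/4 = 143.25
χ² = Σ (O − E)² / E
  feathered-shank: (474 − 429.75)² / 429.75 = 4.5563
  clean-shank: (99 − 143.25)² / 143.25 = 13.6688
χ² = 4.5563 + 13.6688 = 18.2251 ≈ 18.225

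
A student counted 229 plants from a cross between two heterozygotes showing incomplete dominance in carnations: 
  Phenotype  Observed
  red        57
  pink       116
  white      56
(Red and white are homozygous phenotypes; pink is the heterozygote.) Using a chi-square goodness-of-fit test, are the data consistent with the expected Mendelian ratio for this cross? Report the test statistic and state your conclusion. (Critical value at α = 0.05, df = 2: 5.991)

With incomplete dominance, a heterozygote × heterozygote cross gives a 1:2:1 phenotypic ratio.
The 1:2:1 ratio has 4 parts, so with N = 229 the expected counts are:
  red: 229 × 1/4 = 57.25
  pink: 229 × 2/4 = 114.5
  white: 229 × 1/4 = 57.25
χ² = Σ (O − E)² / E
  red: (57 − 57.25)² / 57.25 = 0.0011
  pink: (116 − 114.5)² / 114.5 = 0.0197
  white: (56 − 57.25)² / 57.25 = 0.0273
χ² = 0.0011 + 0.0197 + 0.0273 = 0.0481 ≈ 0.048
Degrees of freedom = 3 − 1 = 2; critical value at α = 0.05 is 5.991.
Since 0.048 < 5.991, we fail to reject the null hypothesis — the data are consistent with the 1:2:1 ratio.

0.048; consistent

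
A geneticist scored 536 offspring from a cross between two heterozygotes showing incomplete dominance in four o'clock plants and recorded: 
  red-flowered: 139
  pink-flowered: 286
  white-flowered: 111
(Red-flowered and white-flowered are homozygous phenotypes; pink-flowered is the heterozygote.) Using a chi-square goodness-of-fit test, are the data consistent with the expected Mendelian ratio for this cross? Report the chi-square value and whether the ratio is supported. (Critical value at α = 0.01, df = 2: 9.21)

5.343; consistent

With incomplete dominance, a heterozygote × heterozygote cross gives a 1:2:1 phenotypic ratio.
Under the 1:2:1 hypothesis (Σ ratio = 4, N = 536):
  red-flowered: 536 × 1/4 = 134
  pink-flowered: 536 × 2/4 = 268
  white-flowered: 536 × 1/4 = 134
χ² = Σ (O − E)² / E
  red-flowered: (139 − 134)² / 134 = 0.1866
  pink-flowered: (286 − 268)² / 268 = 1.2090
  white-flowered: (111 − 134)² / 134 = 3.9478
χ² = 0.1866 + 1.2090 + 3.9478 = 5.3434 ≈ 5.343
Degrees of freedom = 3 − 1 = 2; critical value at α = 0.01 is 9.21.
Since 5.343 < 9.21, we fail to reject the null hypothesis — the data are consistent with the 1:2:1 ratio.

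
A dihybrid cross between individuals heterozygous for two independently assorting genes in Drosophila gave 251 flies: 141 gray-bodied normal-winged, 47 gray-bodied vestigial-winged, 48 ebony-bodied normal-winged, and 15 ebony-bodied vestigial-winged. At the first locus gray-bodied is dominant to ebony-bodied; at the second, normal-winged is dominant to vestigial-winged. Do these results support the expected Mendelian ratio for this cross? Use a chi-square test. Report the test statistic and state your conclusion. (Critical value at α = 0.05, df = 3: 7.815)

A dihybrid F₂ with independent assortment and complete dominance at both loci gives a 9:3:3:1 phenotypic ratio.
The 9:3:3:1 ratio has 16 parts, so with N = 251 the expected counts are:
  gray-bodied normal-winged: 251 × 9/16 = 141.1875
  gray-bodied vestigial-winged: 251 × 3/16 = 47.0625
  ebony-bodied normal-winged: 251 × 3/16 = 47.0625
  ebony-bodied vestigial-winged: 251 × 1/16 = 15.6875
χ² = Σ (O − E)² / E
  gray-bodied normal-winged: (141 − 141.1875)² / 141.1875 = 0.0002
  gray-bodied vestigial-winged: (47 − 47.0625)² / 47.0625 = 0.0001
  ebony-bodied normal-winged: (48 − 47.0625)² / 47.0625 = 0.0187
  ebony-bodied vestigial-winged: (15 − 15.6875)² / 15.6875 = 0.0301
χ² = 0.0002 + 0.0001 + 0.0187 + 0.0301 = 0.0491 ≈ 0.049
Degrees of freedom = 4 − 1 = 3; critical value at α = 0.05 is 7.815.
Since 0.049 < 7.815, we fail to reject the null hypothesis — the data are consistent with the 9:3:3:1 ratio.

0.049; consistent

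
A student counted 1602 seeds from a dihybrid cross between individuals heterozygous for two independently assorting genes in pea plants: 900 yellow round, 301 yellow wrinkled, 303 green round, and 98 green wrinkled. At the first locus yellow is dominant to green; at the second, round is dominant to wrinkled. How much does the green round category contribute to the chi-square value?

0.023

A dihybrid F₂ with independent assortment and complete dominance at both loci gives a 9:3:3:1 phenotypic ratio.
The 9:3:3:1 ratio has 16 parts, so with N = 1602 the expected counts are:
  yellow round: 1602 × 9/16 = 901.125
  yellow wrinkled: 1602 × 3/16 = 300.375
  green round: 1602 × 3/16 = 300.375
  green wrinkled: 1602 × 1/16 = 100.125
Contribution of green round: (303 − 300.375)² / 300.375 = 0.0229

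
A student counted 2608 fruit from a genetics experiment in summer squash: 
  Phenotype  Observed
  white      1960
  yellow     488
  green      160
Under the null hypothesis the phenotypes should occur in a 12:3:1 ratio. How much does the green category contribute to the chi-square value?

Under the 12:3:1 hypothesis (Σ ratio = 16, N = 2608):
  white: 2608 × 12/16 = 1956
  yellow: 2608 × 3/16 = 489
  green: 2608 × 1/16 = 163
Contribution of green: (160 − 163)² / 163 = 0.0552

0.055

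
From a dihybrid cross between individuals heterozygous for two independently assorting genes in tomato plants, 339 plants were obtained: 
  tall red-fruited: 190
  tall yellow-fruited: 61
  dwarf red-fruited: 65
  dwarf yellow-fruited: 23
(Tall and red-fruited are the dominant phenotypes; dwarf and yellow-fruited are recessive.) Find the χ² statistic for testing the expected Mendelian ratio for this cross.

A dihybrid F₂ with independent assortment and complete dominance at both loci gives a 9:3:3:1 phenotypic ratio.
The 9:3:3:1 ratio has 16 parts, so with N = 339 the expected counts are:
  tall red-fruited: 339 × 9/16 = 190.6875
  tall yellow-fruited: 339 × 3/16 = 63.5625
  dwarf red-fruited: 339 × 3/16 = 63.5625
  dwarf yellow-fruited: 339 × 1/16 = 21.1875
χ² = Σ (O − E)² / E
  tall red-fruited: (190 − 190.6875)² / 190.6875 = 0.0025
  tall yellow-fruited: (61 − 63.5625)² / 63.5625 = 0.1033
  dwarf red-fruited: (65 − 63.5625)² / 63.5625 = 0.0325
  dwarf yellow-fruited: (23 − 21.1875)² / 21.1875 = 0.1551
χ² = 0.0025 + 0.1033 + 0.0325 + 0.1551 = 0.2934 ≈ 0.293

0.293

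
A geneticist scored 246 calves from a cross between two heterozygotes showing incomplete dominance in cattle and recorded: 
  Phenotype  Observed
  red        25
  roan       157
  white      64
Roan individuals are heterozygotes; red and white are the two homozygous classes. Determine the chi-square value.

31.163

With incomplete dominance, a heterozygote × heterozygote cross gives a 1:2:1 phenotypic ratio.
Total ratio parts = 4. Expected numbers out of 246:
  red: 246 × 1/4 = 61.5
  roan: 246 × 2/4 = 123
  white: 246 × 1/4 = 61.5
χ² = Σ (O − E)² / E
  red: (25 − 61.5)² / 61.5 = 21.6626
  roan: (157 − 123)² / 123 = 9.3984
  white: (64 − 61.5)² / 61.5 = 0.1016
χ² = 21.6626 + 9.3984 + 0.1016 = 31.1626 ≈ 31.163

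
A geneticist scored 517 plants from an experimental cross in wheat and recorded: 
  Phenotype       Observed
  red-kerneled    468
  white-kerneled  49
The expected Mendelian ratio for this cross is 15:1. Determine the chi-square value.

Expected counts for N = 517 under a 15:1 ratio (total parts = 16):
  red-kerneled: 517 × 15/16 = 484.6875
  white-kerneled: 517 × 1/16 = 32.3125
χ² = Σ (O − E)² / E
  red-kerneled: (468 − 484.6875)² / 484.6875 = 0.5745
  white-kerneled: (49 − 32.3125)² / 32.3125 = 8.6181
χ² = 0.5745 + 8.6181 = 9.1926 ≈ 9.193

9.193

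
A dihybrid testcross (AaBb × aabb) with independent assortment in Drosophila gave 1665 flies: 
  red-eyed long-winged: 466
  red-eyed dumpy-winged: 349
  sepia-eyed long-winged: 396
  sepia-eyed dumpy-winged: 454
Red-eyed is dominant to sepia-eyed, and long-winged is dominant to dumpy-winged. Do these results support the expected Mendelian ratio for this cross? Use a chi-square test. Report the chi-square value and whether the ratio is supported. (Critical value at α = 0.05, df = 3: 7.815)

A dihybrid testcross with independent assortment gives a 1:1:1:1 ratio.
Under the 1:1:1:1 hypothesis (Σ ratio = 4, N = 1665):
  red-eyed long-winged: 1665 × 1/4 = 416.25
  red-eyed dumpy-winged: 1665 × 1/4 = 416.25
  sepia-eyed long-winged: 1665 × 1/4 = 416.25
  sepia-eyed dumpy-winged: 1665 × 1/4 = 416.25
χ² = Σ (O − E)² / E
  red-eyed long-winged: (466 − 416.25)² / 416.25 = 5.9461
  red-eyed dumpy-winged: (349 − 416.25)² / 416.25 = 10.8650
  sepia-eyed long-winged: (396 − 416.25)² / 416.25 = 0.9851
  sepia-eyed dumpy-winged: (454 − 416.25)² / 416.25 = 3.4236
χ² = 5.9461 + 10.8650 + 0.9851 + 3.4236 = 21.2198 ≈ 21.220
Degrees of freedom = 4 − 1 = 3; critical value at α = 0.05 is 7.815.
Since 21.220 > 7.815, we reject the null hypothesis — the data do not fit the 1:1:1:1 ratio.

21.220; not consistent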